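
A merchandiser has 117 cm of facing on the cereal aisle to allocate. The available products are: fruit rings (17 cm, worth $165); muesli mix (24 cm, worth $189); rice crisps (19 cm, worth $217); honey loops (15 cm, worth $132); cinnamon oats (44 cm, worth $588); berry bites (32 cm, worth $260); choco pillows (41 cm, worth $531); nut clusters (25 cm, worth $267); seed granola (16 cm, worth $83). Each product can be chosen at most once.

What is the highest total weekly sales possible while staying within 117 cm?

Filling by ratio: rice crisps + cinnamon oats + choco pillows for 1336, with 13 cm left unused.
The 19 cm tied up in rice crisps is better spent on fruit rings + honey loops — total rises to 1416 (117 cm).
Next best is cinnamon oats + choco pillows + nut clusters at 1386 (110 cm) — short by 30.

1416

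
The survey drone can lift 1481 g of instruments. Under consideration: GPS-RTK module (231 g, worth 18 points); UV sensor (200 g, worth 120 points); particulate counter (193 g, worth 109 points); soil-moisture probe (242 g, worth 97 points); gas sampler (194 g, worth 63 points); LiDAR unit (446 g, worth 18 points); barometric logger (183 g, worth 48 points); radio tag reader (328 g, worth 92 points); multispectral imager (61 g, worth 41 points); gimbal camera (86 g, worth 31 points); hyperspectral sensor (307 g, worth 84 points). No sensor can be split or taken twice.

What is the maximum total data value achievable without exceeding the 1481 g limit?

593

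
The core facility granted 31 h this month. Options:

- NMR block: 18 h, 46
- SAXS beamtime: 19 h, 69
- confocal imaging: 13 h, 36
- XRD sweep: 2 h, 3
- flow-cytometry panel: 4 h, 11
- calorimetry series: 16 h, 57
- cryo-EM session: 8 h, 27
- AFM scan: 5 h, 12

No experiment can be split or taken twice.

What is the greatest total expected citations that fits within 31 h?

SAXS beamtime + flow-cytometry panel + cryo-EM session uses 31 of the 31 h and totals 107.

107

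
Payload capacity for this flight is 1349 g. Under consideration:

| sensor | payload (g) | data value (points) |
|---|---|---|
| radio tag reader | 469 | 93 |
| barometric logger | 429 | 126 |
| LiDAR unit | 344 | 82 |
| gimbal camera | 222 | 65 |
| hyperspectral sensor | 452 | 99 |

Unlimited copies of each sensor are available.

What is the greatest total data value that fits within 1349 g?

By data value per g: barometric logger 0.29, gimbal camera 0.29, LiDAR unit 0.24, hyperspectral sensor 0.22 lead.
Greedy by ratio would take 3×barometric logger: 1287 g used, total 378.
Dropping 3×barometric logger frees 1287 g; slotting in 6×gimbal camera (1332 g) lifts the total to 390 at 1332 g.

390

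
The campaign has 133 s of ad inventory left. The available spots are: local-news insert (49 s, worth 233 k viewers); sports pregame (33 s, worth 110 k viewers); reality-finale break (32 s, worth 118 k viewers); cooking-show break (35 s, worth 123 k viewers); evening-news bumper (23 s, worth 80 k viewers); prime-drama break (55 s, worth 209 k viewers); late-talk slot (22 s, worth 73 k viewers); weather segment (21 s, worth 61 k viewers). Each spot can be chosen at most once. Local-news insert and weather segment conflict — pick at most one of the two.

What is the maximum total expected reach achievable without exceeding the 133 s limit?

Ranking by ratio (expected reach/s): local-news insert 4.76, prime-drama break 3.80, reality-finale break 3.69.
The ratio ordering already packs tightly: local-news insert + evening-news bumper + prime-drama break, 127 s, 522.
Nothing else feasible within 133 s beats 522.

522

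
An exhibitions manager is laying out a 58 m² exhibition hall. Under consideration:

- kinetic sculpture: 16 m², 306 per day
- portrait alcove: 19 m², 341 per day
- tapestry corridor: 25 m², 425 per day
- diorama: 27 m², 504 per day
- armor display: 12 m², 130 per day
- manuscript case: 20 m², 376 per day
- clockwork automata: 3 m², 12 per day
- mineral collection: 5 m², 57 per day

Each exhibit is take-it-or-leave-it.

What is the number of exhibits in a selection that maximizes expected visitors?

4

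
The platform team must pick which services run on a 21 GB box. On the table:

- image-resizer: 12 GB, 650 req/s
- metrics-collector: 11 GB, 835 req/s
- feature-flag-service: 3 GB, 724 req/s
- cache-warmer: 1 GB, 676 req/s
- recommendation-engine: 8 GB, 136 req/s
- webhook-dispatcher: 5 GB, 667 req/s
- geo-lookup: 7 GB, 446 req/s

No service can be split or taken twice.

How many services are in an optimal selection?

Best achievable throughput is 2902.
For example metrics-collector + feature-flag-service + cache-warmer + webhook-dispatcher achieves it, using 20 GB.
All optima have 4 services.

4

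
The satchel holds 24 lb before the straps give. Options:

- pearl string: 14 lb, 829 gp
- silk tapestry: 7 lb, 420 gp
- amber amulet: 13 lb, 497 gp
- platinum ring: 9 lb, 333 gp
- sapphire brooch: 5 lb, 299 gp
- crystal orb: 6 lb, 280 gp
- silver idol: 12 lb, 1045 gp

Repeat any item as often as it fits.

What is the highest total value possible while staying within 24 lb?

Ranking by ratio (value/lb): silver idol 87.08, silk tapestry 60.00, sapphire brooch 59.80, pearl string 59.21.
2×silver idol uses 24 of the 24 lb and totals 2090.
Every other selection either busts 24 lb or fails to beat 2090.

2090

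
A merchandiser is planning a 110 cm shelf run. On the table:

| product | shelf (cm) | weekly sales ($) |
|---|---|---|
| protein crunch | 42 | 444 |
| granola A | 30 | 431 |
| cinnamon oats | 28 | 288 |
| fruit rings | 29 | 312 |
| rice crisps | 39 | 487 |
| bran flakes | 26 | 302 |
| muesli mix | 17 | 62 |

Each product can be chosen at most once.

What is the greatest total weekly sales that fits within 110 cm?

Greedy by ratio would take granola A + rice crisps + bran flakes: 95 cm used, total 1220.
Replace granola A and bran flakes with protein crunch + fruit rings: the trade gains 23 net, giving 1243 at 110 cm.
Runner-up protein crunch + rice crisps + bran flakes tops out at 1233.

1243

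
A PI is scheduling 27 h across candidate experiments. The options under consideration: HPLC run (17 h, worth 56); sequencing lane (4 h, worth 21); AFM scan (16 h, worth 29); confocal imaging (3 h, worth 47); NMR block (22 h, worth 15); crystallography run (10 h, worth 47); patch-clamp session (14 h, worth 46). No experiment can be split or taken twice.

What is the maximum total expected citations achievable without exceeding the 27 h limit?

Taking the top-ratio experiments first gives sequencing lane + confocal imaging + crystallography run for 115 (17 h).
Dropping sequencing lane frees 4 h; slotting in patch-clamp session (14 h) lifts the total to 140 at 27 h.
No other feasible combination exceeds 140.

140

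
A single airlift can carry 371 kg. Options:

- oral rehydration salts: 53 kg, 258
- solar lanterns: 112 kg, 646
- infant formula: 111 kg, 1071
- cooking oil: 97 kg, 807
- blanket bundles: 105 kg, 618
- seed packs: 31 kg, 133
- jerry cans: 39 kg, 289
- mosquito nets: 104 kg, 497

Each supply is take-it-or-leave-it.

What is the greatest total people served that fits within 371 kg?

2813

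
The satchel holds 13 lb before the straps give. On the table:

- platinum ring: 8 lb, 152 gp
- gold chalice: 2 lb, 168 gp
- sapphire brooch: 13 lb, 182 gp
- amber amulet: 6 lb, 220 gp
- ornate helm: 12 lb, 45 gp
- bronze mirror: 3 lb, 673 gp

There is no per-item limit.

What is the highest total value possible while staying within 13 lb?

Best packing: 4×bronze mirror — 12 lb, 2692 total.

2692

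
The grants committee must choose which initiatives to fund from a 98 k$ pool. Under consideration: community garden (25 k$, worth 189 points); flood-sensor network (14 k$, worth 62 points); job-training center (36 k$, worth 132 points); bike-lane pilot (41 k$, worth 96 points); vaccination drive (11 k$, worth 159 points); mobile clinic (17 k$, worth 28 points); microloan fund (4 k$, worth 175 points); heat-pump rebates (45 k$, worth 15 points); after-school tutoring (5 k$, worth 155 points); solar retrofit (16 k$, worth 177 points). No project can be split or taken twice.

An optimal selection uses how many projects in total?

Best achievable projected impact is 987.
community garden + job-training center + vaccination drive + microloan fund + after-school tutoring + solar retrofit hits 987 at 97 k$.
Every optimal selection uses 6 projects.

6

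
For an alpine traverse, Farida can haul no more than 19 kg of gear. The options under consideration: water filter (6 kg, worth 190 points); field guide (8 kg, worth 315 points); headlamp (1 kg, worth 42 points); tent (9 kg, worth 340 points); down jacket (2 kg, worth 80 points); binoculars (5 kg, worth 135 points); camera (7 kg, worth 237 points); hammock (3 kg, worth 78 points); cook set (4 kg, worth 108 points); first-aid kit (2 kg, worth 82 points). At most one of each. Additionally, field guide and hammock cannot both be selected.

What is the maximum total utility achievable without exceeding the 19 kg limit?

Density check — headlamp 42.00, first-aid kit 41.00, down jacket 40.00 are the best per kg.
Taking the top-ratio items first gives water filter + field guide + headlamp + down jacket + first-aid kit for 709 (19 kg).
Replace water filter and headlamp and down jacket with tent: the trade gains 28 net, giving 737 at 19 kg.
Runner-up field guide + tent + down jacket tops out at 735.

737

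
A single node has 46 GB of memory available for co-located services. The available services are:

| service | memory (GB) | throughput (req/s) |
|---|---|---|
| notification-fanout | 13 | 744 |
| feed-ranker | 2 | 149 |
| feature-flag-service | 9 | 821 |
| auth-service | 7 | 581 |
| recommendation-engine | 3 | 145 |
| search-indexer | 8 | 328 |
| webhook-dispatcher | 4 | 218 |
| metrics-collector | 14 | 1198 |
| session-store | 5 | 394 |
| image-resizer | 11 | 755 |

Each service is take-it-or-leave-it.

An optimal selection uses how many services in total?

5

Best achievable throughput is 3749.
For example feature-flag-service + auth-service + metrics-collector + session-store + image-resizer achieves it, using 46 GB.
Every optimal selection uses 5 services.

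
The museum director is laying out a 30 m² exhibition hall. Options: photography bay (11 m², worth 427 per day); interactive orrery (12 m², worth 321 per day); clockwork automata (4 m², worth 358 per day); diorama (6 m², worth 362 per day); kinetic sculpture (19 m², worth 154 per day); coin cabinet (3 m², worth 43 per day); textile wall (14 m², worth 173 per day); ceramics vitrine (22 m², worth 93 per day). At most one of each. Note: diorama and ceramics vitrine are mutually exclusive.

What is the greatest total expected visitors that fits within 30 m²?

1190

The ratio ordering already packs tightly: photography bay + clockwork automata + diorama + coin cabinet, 24 m², 1190.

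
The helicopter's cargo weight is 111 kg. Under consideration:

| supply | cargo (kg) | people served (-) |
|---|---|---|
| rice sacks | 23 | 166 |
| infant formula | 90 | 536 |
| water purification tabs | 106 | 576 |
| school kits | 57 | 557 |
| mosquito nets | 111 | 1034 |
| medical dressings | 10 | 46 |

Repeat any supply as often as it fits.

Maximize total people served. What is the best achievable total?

1034

The ratio heuristic lands on 2×rice sacks + school kits (889) but leaves 8 kg idle.
The 103 kg tied up in 2×rice sacks and school kits is better spent on mosquito nets — total rises to 1034 (111 kg).
That's the maximum — no swap from here does better than 1034.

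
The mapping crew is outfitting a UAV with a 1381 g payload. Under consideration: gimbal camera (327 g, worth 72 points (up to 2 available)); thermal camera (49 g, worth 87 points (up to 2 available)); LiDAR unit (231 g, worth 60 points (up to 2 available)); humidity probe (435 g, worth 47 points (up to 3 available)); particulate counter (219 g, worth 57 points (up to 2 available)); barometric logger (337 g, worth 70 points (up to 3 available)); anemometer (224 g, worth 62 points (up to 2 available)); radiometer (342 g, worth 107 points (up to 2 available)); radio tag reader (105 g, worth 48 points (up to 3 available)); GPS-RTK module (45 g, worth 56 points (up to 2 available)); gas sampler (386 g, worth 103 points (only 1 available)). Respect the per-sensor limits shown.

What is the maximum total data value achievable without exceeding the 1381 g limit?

Taking the top-ratio sensors first gives 2×thermal camera + 2×radiometer + 3×radio tag reader + 2×GPS-RTK module for 644 (1187 g).
Dropping radiometer frees 342 g; slotting in 2×anemometer (448 g) lifts the total to 661 at 1293 g.
That's the maximum — no swap from here does better than 661.

661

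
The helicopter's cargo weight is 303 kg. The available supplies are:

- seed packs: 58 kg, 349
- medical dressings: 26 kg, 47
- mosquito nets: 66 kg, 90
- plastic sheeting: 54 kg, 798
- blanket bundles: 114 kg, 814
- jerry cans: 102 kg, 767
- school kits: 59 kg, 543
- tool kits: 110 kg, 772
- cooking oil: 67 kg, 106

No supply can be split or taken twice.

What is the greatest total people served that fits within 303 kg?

2504

Density check — plastic sheeting 14.78, school kits 9.20, jerry cans 7.52, blanket bundles 7.14 are the best per kg.
Seed packs + plastic sheeting + blanket bundles + school kits uses 285 of the 303 kg and totals 2504.
Seed packs + medical dressings + plastic sheeting + jerry cans + school kits matches that 2504 at 299 kg; no feasible combination exceeds it.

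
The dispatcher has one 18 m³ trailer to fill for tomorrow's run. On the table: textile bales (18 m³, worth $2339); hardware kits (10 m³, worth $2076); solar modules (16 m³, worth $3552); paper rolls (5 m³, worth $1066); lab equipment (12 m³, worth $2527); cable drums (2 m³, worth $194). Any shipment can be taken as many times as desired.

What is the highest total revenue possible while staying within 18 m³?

Taking solar modules + cable drums: 18 m³ used, 3746 in revenue.
That's the maximum — no swap from here does better than 3746.

3746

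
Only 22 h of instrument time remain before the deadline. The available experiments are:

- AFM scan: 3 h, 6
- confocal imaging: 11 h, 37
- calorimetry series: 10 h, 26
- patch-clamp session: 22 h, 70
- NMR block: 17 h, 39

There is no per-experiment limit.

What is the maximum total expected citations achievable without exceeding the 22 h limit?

74

By expected citations per h: confocal imaging 3.36, patch-clamp session 3.18, calorimetry series 2.60 lead.
Taking 2×confocal imaging: 22 h used, 74 in expected citations.
Every other selection either busts 22 h or fails to beat 74.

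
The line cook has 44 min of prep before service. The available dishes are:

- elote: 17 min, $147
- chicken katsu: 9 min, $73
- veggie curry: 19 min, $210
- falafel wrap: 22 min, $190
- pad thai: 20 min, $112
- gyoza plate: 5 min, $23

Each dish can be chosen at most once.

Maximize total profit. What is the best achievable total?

The ratio heuristic lands on elote + veggie curry + gyoza plate (380) but leaves 3 min idle.
The 22 min tied up in elote and gyoza plate is better spent on falafel wrap — total rises to 400 (41 min).
No other feasible combination exceeds 400.

400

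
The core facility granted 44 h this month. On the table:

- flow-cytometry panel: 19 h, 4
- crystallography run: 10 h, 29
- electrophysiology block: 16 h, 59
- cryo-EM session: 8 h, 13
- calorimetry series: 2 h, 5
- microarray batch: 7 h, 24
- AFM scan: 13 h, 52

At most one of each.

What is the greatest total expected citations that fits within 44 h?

148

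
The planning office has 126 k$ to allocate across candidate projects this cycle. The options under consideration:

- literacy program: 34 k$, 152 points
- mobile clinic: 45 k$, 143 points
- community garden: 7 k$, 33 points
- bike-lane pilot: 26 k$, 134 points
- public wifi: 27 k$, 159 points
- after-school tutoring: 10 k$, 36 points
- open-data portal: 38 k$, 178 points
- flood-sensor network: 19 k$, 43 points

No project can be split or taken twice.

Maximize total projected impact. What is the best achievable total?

623

By projected impact per k$: public wifi 5.89, bike-lane pilot 5.15, community garden 4.71, open-data portal 4.68 lead.
The ratio heuristic lands on community garden + bike-lane pilot + public wifi + after-school tutoring + open-data portal (540) but leaves 18 k$ idle.
Replace community garden and after-school tutoring with literacy program: the trade gains 83 net, giving 623 at 125 k$.
Runner-up literacy program + community garden + public wifi + open-data portal + flood-sensor network tops out at 565.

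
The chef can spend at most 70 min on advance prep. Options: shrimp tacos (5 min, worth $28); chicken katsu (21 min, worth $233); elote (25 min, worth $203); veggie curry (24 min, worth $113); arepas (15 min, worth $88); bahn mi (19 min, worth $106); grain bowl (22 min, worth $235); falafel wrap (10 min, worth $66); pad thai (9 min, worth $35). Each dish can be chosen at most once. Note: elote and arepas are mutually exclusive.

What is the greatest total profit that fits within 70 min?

671

Ranking by ratio (profit/min): chicken katsu 11.10, grain bowl 10.68, elote 8.12, falafel wrap 6.60.
Best packing: chicken katsu + elote + grain bowl — 68 min, 671 total.
Every other selection either busts 70 min or breaks a pairing rule or fails to beat 671.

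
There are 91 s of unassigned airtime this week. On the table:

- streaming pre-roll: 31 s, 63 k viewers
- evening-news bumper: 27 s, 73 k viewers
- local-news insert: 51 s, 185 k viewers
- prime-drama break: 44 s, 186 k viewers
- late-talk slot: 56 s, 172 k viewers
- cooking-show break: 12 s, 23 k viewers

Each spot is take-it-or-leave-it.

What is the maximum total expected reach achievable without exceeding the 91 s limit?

Taking evening-news bumper + prime-drama break + cooking-show break: 83 s used, 282 in expected reach.
No other feasible combination exceeds 282.

282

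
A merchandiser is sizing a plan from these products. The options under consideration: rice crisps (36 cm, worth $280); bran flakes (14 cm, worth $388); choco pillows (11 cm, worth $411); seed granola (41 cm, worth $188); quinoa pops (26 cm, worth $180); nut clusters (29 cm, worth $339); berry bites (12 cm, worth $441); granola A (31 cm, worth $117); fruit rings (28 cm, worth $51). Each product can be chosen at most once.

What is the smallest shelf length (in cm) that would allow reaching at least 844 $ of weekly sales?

23

Minimise cm subject to total weekly sales ≥ 844.
choco pillows + berry bites: 852 weekly sales at 23 cm.
No combination under 23 cm hits 844.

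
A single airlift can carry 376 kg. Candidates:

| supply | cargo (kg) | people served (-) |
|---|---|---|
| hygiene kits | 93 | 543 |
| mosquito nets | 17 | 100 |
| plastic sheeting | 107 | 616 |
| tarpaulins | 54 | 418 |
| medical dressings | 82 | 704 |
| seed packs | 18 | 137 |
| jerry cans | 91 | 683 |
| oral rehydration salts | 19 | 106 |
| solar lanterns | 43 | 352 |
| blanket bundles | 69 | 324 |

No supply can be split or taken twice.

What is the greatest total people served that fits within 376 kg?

Ranking by ratio (people served/kg): medical dressings 8.59, solar lanterns 8.19, tarpaulins 7.74.
The ratio heuristic lands on mosquito nets + tarpaulins + medical dressings + seed packs + jerry cans + oral rehydration salts + solar lanterns (2500) but leaves 52 kg idle.
The 17 kg tied up in mosquito nets is better spent on blanket bundles — total rises to 2724 (376 kg).

2724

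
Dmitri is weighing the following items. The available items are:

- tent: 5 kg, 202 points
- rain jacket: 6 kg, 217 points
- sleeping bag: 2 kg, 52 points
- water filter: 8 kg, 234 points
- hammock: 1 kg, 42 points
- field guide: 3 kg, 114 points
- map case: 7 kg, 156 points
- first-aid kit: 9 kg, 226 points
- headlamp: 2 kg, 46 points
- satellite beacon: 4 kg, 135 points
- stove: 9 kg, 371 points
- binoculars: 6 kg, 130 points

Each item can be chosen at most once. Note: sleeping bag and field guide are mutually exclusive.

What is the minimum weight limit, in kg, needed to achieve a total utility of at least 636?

17

Look for the lowest-weight combination reaching 636.
rain jacket + sleeping bag + stove: 640 utility at 17 kg.
Any bundle with less than 17 kg falls short of 636.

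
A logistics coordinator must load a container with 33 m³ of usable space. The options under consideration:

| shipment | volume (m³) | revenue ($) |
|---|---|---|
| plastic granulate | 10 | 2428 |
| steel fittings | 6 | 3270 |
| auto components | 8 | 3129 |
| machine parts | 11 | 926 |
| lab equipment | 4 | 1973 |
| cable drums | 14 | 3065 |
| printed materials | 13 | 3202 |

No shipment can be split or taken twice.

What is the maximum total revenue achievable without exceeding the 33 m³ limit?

Taking steel fittings + auto components + lab equipment + printed materials: 31 m³ used, 11574 in revenue.
That's the maximum — no swap from here does better than 11574.

11574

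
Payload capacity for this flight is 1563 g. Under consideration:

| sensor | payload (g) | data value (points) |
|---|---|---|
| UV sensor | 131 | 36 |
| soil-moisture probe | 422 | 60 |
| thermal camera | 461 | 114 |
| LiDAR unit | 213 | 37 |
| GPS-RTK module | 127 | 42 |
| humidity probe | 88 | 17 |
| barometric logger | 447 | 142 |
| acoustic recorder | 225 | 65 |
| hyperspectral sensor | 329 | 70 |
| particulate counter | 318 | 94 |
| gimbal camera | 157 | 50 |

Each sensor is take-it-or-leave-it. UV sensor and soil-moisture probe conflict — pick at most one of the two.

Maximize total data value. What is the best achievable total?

Greedy by ratio would take UV sensor + GPS-RTK module + humidity probe + barometric logger + acoustic recorder + particulate counter + gimbal camera: 1493 g used, total 446.
Dropping humidity probe and particulate counter frees 406 g; slotting in thermal camera (461 g) lifts the total to 449 at 1548 g.
Next best is UV sensor + GPS-RTK module + humidity probe + barometric logger + acoustic recorder + particulate counter + gimbal camera at 446 (1493 g) — short by 3.

449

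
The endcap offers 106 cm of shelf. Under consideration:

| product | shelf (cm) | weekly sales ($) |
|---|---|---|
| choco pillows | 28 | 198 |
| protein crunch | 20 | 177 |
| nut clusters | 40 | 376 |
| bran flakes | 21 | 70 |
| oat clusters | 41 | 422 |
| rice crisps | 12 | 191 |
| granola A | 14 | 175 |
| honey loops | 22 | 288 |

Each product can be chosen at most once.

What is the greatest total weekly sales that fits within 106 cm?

1099

Filling by ratio: oat clusters + rice crisps + granola A + honey loops for 1076, with 17 cm left unused.
Dropping granola A frees 14 cm; slotting in choco pillows (28 cm) lifts the total to 1099 at 103 cm.
The closest alternative, nut clusters + oat clusters + honey loops, reaches only 1086.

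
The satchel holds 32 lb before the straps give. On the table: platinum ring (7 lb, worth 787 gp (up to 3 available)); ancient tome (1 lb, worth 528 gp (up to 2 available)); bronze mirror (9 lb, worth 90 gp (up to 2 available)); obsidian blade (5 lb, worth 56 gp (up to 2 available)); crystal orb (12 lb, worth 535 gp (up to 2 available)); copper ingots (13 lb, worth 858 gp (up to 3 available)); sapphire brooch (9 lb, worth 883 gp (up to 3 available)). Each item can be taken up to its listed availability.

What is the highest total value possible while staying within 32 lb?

4300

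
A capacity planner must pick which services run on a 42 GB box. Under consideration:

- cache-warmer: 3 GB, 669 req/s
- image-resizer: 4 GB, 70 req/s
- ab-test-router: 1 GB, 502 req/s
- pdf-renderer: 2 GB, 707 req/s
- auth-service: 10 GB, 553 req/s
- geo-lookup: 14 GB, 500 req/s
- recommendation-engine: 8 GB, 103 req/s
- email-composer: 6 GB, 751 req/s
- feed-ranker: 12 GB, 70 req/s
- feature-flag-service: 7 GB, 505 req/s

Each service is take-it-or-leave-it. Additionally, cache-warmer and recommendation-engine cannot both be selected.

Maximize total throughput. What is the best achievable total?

Best packing: cache-warmer + image-resizer + ab-test-router + pdf-renderer + auth-service + email-composer + feature-flag-service — 33 GB, 3757 total.

3757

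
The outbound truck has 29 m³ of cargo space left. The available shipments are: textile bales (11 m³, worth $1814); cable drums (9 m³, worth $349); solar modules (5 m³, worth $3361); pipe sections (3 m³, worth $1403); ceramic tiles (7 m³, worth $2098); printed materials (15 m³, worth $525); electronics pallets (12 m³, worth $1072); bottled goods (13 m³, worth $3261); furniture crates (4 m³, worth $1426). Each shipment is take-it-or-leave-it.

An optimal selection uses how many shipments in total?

4

The maximum revenue within 29 m³ is 10146.
One optimal bundle: solar modules + ceramic tiles + bottled goods + furniture crates (29 m³).
Any selection reaching 10146 contains exactly 4 shipments.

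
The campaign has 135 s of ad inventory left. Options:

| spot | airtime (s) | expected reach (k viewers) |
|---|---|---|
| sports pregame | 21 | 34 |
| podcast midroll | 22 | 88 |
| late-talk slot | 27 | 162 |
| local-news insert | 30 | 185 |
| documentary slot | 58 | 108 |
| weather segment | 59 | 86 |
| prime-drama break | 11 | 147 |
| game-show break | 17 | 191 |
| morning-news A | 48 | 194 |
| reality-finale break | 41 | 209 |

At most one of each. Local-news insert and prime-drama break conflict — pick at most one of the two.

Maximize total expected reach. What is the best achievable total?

797

Podcast midroll + late-talk slot + prime-drama break + game-show break + reality-finale break uses 118 of the 135 s and totals 797.
The closest alternative, podcast midroll + late-talk slot + prime-drama break + game-show break + morning-news A, reaches only 782.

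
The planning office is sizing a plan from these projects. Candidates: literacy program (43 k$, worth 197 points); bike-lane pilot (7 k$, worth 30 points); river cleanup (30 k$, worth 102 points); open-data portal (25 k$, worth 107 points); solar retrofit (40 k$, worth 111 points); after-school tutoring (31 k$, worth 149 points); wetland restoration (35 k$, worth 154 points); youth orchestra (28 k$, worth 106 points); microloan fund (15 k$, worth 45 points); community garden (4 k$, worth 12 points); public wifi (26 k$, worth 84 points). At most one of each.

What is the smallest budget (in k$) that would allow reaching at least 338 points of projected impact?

Minimise k$ subject to total projected impact ≥ 338.
Taking literacy program + after-school tutoring gives 346 (≥ 338) for 74 k$.
No combination under 74 k$ hits 338.

74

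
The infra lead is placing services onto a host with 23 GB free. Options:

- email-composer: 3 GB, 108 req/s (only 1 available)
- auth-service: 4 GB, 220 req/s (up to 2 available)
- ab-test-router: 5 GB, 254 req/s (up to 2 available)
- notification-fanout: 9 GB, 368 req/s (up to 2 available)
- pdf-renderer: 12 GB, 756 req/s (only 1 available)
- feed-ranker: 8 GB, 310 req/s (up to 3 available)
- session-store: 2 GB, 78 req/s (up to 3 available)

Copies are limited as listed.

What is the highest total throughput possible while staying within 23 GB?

1308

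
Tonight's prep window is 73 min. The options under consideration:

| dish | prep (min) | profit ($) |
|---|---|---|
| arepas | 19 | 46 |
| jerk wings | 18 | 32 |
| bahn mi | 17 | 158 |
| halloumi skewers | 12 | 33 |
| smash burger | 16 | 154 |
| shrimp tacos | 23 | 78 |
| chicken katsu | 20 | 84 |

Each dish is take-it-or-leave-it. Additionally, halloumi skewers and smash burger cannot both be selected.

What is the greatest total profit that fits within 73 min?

Best packing: arepas + bahn mi + smash burger + chicken katsu — 72 min, 442 total.
The closest alternative, jerk wings + bahn mi + smash burger + chicken katsu, reaches only 428.

442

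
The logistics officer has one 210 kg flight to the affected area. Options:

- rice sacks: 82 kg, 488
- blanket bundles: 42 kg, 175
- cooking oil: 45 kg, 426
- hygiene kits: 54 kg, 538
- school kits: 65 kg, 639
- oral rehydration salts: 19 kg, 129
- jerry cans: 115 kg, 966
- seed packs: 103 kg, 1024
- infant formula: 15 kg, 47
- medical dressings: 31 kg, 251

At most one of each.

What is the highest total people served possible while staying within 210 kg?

Ranking by ratio (people served/kg): hygiene kits 9.96, seed packs 9.94, school kits 9.83.
The ratio ordering already packs tightly: cooking oil + hygiene kits + seed packs, 202 kg, 1988.
Every other selection either busts 210 kg or fails to beat 1988.

1988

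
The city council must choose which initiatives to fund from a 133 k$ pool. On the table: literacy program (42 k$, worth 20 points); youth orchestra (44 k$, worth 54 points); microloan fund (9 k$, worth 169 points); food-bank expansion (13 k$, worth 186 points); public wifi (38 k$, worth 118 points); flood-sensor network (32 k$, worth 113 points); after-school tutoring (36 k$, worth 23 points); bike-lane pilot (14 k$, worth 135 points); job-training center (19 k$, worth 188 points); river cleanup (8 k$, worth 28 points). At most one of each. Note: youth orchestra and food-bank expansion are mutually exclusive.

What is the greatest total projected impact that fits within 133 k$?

Density check — microloan fund 18.78, food-bank expansion 14.31, job-training center 9.89, bike-lane pilot 9.64 are the best per k$.
Best packing: microloan fund + food-bank expansion + public wifi + flood-sensor network + bike-lane pilot + job-training center + river cleanup — 133 k$, 937 total.
Nothing else feasible within 133 k$ beats 937.

937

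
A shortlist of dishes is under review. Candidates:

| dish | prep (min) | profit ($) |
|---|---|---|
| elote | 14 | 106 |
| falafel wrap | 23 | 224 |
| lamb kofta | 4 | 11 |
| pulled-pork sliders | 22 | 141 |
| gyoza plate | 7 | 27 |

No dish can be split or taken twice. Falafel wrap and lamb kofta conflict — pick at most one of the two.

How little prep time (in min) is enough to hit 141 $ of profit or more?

22

Need the lightest bundle worth ≥ 141.
Taking pulled-pork sliders gives 141 (≥ 141) for 22 min.
Any bundle with less than 22 min falls short of 141.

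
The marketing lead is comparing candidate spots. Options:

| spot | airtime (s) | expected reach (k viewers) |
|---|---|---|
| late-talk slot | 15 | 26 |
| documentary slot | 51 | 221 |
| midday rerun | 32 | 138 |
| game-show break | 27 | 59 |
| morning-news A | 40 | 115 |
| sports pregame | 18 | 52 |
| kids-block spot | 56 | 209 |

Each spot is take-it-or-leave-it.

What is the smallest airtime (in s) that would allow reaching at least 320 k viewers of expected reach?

83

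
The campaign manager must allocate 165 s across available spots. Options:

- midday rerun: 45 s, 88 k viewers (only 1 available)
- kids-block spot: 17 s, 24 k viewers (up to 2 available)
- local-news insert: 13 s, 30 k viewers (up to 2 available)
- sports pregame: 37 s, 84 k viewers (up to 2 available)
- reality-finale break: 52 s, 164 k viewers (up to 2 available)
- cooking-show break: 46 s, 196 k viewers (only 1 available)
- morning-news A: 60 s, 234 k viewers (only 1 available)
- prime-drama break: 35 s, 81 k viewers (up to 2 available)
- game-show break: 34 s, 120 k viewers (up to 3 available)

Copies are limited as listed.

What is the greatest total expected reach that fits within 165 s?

Taking the top-ratio spots first gives local-news insert + cooking-show break + morning-news A + game-show break for 580 (153 s).
Replace local-news insert and cooking-show break with 2×game-show break: the trade gains 14 net, giving 594 at 162 s.
The spare 3 s is too small for any remaining spot, and no exchange beats 594.

594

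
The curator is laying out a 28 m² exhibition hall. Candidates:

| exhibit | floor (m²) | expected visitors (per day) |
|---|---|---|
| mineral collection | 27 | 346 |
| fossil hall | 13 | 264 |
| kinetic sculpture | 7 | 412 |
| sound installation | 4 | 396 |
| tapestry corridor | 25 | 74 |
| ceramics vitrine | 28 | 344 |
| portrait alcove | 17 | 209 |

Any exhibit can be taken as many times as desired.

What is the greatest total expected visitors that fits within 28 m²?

2772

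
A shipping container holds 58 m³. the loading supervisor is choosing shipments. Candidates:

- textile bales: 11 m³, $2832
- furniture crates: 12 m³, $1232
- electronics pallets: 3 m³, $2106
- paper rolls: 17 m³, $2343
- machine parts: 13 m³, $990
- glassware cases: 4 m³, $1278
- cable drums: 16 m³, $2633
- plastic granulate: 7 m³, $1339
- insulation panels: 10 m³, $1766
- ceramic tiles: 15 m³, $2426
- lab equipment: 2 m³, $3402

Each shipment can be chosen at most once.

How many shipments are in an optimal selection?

Best achievable revenue is 16016.
textile bales + electronics pallets + glassware cases + cable drums + plastic granulate + ceramic tiles + lab equipment hits 16016 at 58 m³.
All optima have 7 shipments.

7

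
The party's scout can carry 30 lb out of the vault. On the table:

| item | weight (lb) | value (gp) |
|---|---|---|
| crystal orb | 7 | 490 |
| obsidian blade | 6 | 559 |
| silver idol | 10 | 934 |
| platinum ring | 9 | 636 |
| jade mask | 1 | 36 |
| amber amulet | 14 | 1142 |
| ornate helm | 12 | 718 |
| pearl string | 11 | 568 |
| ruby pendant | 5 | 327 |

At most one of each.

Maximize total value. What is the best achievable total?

2635

Density check — silver idol 93.40, obsidian blade 93.17, amber amulet 81.57, platinum ring 70.67 are the best per lb.
Obsidian blade + silver idol + amber amulet uses 30 of the 30 lb and totals 2635.
No other feasible combination exceeds 2635.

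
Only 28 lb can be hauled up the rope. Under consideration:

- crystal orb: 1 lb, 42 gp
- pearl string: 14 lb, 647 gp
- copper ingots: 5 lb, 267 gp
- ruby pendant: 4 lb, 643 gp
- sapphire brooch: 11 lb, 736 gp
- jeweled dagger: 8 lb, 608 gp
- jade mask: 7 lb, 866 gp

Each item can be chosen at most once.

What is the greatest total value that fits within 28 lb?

2554

Density check — ruby pendant 160.75, jade mask 123.71, jeweled dagger 76.00 are the best per lb.
Taking the top-ratio items first gives crystal orb + copper ingots + ruby pendant + jeweled dagger + jade mask for 2426 (25 lb).
The 8 lb tied up in jeweled dagger is better spent on sapphire brooch — total rises to 2554 (28 lb).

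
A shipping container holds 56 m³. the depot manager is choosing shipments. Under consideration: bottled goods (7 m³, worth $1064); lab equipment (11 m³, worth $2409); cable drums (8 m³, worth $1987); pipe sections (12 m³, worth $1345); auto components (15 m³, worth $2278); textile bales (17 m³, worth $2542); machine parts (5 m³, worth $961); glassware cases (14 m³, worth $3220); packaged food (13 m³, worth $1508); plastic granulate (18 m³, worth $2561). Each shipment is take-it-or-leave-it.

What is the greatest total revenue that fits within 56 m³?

11138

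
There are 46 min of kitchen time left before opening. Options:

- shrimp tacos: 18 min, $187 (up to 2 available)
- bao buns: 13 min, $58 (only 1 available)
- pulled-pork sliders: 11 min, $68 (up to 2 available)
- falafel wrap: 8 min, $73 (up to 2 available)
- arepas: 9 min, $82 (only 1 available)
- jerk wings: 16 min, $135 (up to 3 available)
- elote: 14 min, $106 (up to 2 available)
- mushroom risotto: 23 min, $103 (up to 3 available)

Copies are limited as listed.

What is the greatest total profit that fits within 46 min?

456

A density-first pass picks 2×shrimp tacos + falafel wrap — 447 at 44 min.
Dropping falafel wrap frees 8 min; slotting in arepas (9 min) lifts the total to 456 at 45 min.
Nothing else within 46 min beats 456.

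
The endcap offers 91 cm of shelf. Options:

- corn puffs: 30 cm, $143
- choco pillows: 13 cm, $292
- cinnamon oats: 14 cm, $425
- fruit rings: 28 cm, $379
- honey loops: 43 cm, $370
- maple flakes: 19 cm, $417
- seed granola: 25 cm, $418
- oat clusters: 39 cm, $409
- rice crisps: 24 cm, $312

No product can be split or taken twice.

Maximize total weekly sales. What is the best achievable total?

By weekly sales per cm: cinnamon oats 30.36, choco pillows 22.46, maple flakes 21.95 lead.
A density-first pass picks choco pillows + cinnamon oats + maple flakes + seed granola — 1552 at 71 cm.
Replace choco pillows with fruit rings: the trade gains 87 net, giving 1639 at 86 cm.
Runner-up cinnamon oats + maple flakes + seed granola + rice crisps tops out at 1572.

1639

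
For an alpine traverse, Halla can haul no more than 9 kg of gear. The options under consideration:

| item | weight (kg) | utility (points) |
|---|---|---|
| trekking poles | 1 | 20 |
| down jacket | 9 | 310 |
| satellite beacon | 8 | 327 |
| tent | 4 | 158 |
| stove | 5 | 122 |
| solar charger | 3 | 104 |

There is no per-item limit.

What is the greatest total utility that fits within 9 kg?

347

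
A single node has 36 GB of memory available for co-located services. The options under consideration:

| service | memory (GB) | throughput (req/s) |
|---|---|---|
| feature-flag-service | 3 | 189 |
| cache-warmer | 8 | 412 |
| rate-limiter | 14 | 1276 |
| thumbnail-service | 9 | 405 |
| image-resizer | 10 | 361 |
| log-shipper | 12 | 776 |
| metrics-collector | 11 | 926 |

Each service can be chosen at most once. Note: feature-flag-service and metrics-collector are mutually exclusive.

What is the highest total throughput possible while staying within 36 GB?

Best packing: cache-warmer + rate-limiter + metrics-collector — 33 GB, 2614 total.
That's the maximum — no feasible swap from here does better than 2614.

2614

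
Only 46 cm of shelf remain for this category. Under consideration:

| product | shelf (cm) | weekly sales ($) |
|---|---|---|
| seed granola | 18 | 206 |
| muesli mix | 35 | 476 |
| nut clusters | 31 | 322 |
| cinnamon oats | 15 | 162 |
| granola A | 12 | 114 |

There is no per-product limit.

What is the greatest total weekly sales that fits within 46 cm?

486

By weekly sales per cm: muesli mix 13.60, seed granola 11.44, cinnamon oats 10.80, nut clusters 10.39 lead.
A density-first pass picks muesli mix — 476 at 35 cm.
The 35 cm tied up in muesli mix is better spent on 3×cinnamon oats — total rises to 486 (45 cm).
Nothing else within 46 cm beats 486.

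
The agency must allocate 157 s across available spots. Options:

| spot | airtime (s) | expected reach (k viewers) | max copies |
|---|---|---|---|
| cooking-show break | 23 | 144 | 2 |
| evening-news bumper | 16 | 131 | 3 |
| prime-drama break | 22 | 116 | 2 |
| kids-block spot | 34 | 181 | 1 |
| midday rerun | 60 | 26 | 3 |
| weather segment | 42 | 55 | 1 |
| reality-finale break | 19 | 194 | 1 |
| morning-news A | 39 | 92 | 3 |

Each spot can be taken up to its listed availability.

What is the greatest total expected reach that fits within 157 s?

1107

Filling by ratio: 2×cooking-show break + 3×evening-news bumper + kids-block spot + reality-finale break for 1056, with 10 s left unused.
The 34 s tied up in kids-block spot is better spent on 2×prime-drama break — total rises to 1107 (157 s).
Nothing else within 157 s beats 1107.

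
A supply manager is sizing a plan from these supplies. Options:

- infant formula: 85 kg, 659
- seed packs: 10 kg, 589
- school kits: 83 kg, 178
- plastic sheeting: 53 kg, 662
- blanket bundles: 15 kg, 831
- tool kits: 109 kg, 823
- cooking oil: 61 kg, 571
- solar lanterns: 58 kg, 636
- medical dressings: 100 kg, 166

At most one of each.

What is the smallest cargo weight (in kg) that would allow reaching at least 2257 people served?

136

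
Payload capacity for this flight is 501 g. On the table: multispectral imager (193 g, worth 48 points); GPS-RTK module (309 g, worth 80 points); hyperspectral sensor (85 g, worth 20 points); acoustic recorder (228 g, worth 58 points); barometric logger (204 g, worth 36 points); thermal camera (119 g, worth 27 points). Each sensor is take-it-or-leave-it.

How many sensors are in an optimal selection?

2

Optimal total is 107.
One optimal bundle: GPS-RTK module + thermal camera (428 g).
Any selection reaching 107 contains exactly 2 sensors.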